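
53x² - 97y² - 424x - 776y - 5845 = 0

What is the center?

Collect terms: 53(x² - 8x) -97(y² + 8y) = 5845
53(x - 4)² -97(y + 4)² = 5845 + 848 - 1552 = 5141
Dividing both sides by 5141: (x - 4)²/97 - (y + 4)²/53 = 1
Hyperbola with center (4, -4).

(4, -4)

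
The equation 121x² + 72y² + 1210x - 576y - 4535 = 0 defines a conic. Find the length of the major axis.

22

121(x² + 10x) + 72(y² - 8y) = 4535
121(x + 5)² + 72(y - 4)² = 4535 + 3025 + 1152 = 8712
Dividing both sides by 8712: (x + 5)²/72 + (y - 4)²/121 = 1
Ellipse, center (-5, 4), major axis vertical; a² = 121, b² = 72.
a² = 121 so a = 11; the major axis has length 2a = 22.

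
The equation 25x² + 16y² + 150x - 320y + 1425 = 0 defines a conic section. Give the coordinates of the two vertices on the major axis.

Rearranging, 25(x² + 6x) + 16(y² - 20y) = -1425.
Completing the square gives 25(x + 3)² + 16(y - 10)² = -1425 + 225 + 1600 = 400.
Divide by 400: (x + 3)²/16 + (y - 10)²/25 = 1
Ellipse, center (-3, 10), major axis vertical; a² = 25, b² = 16.
a = 5. Vertices at (h, k ± a).

(-3, 5) and (-3, 15)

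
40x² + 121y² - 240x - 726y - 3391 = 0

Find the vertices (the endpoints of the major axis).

40(x² - 6x) + 121(y² - 6y) = 3391
40(x - 3)² + 121(y - 3)² = 3391 + 360 + 1089 = 4840
Dividing both sides by 4840: (x - 3)²/121 + (y - 3)²/40 = 1
Ellipse, center (3, 3), major axis horizontal; a² = 121, b² = 40.
a = 11. Vertices at (h ± a, k).

(-8, 3) and (14, 3)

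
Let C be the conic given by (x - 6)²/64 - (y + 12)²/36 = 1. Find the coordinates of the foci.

Center (6, -12). The positive term is the x-term, so the transverse axis is horizontal; a² = 64, b² = 36.
c² = a² + b² = 64 + 36 = 100, so c = 10.
Foci lie on the horizontal axis through the center: (h ± c, k).

(-4, -12) and (16, -12)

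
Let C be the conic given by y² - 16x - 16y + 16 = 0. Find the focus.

Only y is squared. Complete the square in y: (y - 8)² = 16(x + 3).
Vertex (-3, 8); 4p = 16 so p = 4. Opens right.
Focus is p units from the vertex along the axis: (h + p, k).

(1, 8)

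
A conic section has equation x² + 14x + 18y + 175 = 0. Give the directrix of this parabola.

y = -5/2

Only x is squared. Complete the square in x: (x + 7)² = -18(y + 7).
Vertex (-7, -7); 4p = -18 so p = -9/2. Opens down.
Directrix is the horizontal line y = k − p = -7 − (-9/2) = -5/2.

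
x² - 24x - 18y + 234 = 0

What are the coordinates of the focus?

Only x is squared. Complete the square in x: (x - 12)² = 18(y - 5).
Vertex (12, 5); 4p = 18 so p = 9/2. Opens up.
Focus is p units from the vertex along the axis: (h, k + p).

(12, 19/2)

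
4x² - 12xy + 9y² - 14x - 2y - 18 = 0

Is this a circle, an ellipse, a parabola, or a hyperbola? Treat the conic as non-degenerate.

A = 4, B = -12, C = 9.
Discriminant B² − 4AC = (-12)² − 4·4·9 = 0.
B² − 4AC = 0 ⇒ parabola.

parabola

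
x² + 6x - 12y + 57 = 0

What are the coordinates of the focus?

(-3, 7)

Only x is squared. Complete the square in x: (x + 3)² = 12(y - 4).
Vertex (-3, 4); 4p = 12 so p = 3. Opens up.
Focus is p units from the vertex along the axis: (h, k + p).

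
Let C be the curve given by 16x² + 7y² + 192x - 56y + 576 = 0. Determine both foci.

(-6, 1) and (-6, 7)

16(x² + 12x) + 7(y² - 8y) = -576
Complete the square: 16(x + 6)² + 7(y - 4)² = -576 + 576 + 112 = 112
Divide through by 112 to get (x + 6)²/7 + (y - 4)²/16 = 1.
Ellipse, center (-6, 4), major axis vertical; a² = 16, b² = 7.
c² = a² - b² = 16 - 7 = 9, so c = 3.
Foci lie on the vertical axis through the center: (h, k ± c).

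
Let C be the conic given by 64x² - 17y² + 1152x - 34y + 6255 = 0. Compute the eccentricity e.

64(x² + 18x) -17(y² + 2y) = -6255
Completing the square gives 64(x + 9)² -17(y + 1)² = -6255 + 5184 - 17 = -1088.
Dividing both sides by -1088: (y + 1)²/64 - (x + 9)²/17 = 1
Hyperbola, center (-9, -1), transverse axis vertical; a² = 64, b² = 17.
c² = a² + b² = 81, so c = 9.
e = c/a = 9/8.

e = 9/8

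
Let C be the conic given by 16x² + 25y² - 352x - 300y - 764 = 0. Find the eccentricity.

Group: 16(x² - 22x) + 25(y² - 12y) = 764
Complete the square: 16(x - 11)² + 25(y - 6)² = 764 + 1936 + 900 = 3600
Divide through by 3600 to get (x - 11)²/225 + (y - 6)²/144 = 1.
Ellipse, center (11, 6), major axis horizontal; a² = 225, b² = 144.
c² = a² - b² = 81, so c = 9.
e = c/a = 9/15 = 3/5.

e = 3/5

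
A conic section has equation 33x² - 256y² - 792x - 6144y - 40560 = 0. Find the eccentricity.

Group the x- and y-terms: 33(x² - 24x) -256(y² + 24y) = 40560
Complete the square in x and y: 33(x - 12)² -256(y + 12)² = 40560 + 4752 - 36864 = 8448
Dividing both sides by 8448: (x - 12)²/256 - (y + 12)²/33 = 1
Hyperbola, center (12, -12), transverse axis horizontal; a² = 256, b² = 33.
c² = a² + b² = 289, so c = 17.
e = c/a = 17/16.

e = 17/16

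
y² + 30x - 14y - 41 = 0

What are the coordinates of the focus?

(-9/2, 7)

Only y is squared. Complete the square in y: (y - 7)² = -30(x - 3).
Vertex (3, 7); 4p = -30 so p = -15/2. Opens left.
Focus is p units from the vertex along the axis: (h + p, k).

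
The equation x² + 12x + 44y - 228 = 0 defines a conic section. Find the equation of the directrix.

Only x is squared. Complete the square in x: (x + 6)² = -44(y - 6).
Vertex (-6, 6); 4p = -44 so p = -11. Opens down.
Directrix is the horizontal line y = k − p = 6 − (-11) = 17.

y = 17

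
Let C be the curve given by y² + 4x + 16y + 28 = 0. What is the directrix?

Only y is squared. Complete the square in y: (y + 8)² = -4(x - 9).
Vertex (9, -8); 4p = -4 so p = -1. Opens left.
Directrix is the vertical line x = h − p = 9 − (-1) = 10.

x = 10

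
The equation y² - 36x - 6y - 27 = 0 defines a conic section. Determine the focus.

Only y is squared. Complete the square in y: (y - 3)² = 36(x + 1).
Vertex (-1, 3); 4p = 36 so p = 9. Opens right.
Focus is p units from the vertex along the axis: (h + p, k).

(8, 3)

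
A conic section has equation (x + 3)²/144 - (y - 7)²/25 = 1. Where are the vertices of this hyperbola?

Center (-3, 7). The positive term is the x-term, so the transverse axis is horizontal; a² = 144, b² = 25.
a = 12. Vertices at (h ± a, k).

(-15, 7) and (9, 7)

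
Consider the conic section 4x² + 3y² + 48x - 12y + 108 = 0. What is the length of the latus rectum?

Group: 4(x² + 12x) + 3(y² - 4y) = -108
Completing the square gives 4(x + 6)² + 3(y - 2)² = -108 + 144 + 12 = 48.
Divide by 48: (x + 6)²/12 + (y - 2)²/16 = 1
Ellipse, center (-6, 2), major axis vertical; a² = 16, b² = 12.
Latus rectum length = 2b²/a = 2·12/4 = 6.

6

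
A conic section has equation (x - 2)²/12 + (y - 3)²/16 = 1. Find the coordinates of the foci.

(2, 1) and (2, 5)

Center (2, 3). The larger denominator 16 sits under the y-term, so the major axis is vertical; a² = 16, b² = 12.
c² = a² - b² = 16 - 12 = 4, so c = 2.
Foci lie on the vertical axis through the center: (h, k ± c).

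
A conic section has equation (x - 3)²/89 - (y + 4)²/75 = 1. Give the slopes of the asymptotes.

Center (3, -4). The positive term is the x-term, so the transverse axis is horizontal; a² = 89, b² = 75.
For a horizontal hyperbola the asymptotes have slope ±b/a.
Here that is ±5√3/√89 = ±5√267/89.

5√267/89 and -5√267/89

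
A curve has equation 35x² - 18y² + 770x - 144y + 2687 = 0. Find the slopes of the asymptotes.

Rearranging, 35(x² + 22x) -18(y² + 8y) = -2687.
35(x + 11)² -18(y + 4)² = -2687 + 4235 - 288 = 1260
Divide through by 1260 to get (x + 11)²/36 - (y + 4)²/70 = 1.
Hyperbola, center (-11, -4), transverse axis horizontal; a² = 36, b² = 70.
For a horizontal hyperbola the asymptotes have slope ±b/a.
Here that is ±√70/6.

√70/6 and -√70/6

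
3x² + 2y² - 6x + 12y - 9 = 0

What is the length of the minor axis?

2√10

Rearranging, 3(x² - 2x) + 2(y² + 6y) = 9.
3(x - 1)² + 2(y + 3)² = 9 + 3 + 18 = 30
Dividing both sides by 30: (x - 1)²/10 + (y + 3)²/15 = 1
Ellipse, center (1, -3), major axis vertical; a² = 15, b² = 10.
b² = 10 so b = √10; the minor axis has length 2b = 2√10.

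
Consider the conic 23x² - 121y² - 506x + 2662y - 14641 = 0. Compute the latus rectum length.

Group: 23(x² - 22x) -121(y² - 22y) = 14641
23(x - 11)² -121(y - 11)² = 14641 + 2783 - 14641 = 2783
Dividing both sides by 2783: (x - 11)²/121 - (y - 11)²/23 = 1
Hyperbola, center (11, 11), transverse axis horizontal; a² = 121, b² = 23.
Latus rectum length = 2b²/a = 2·23/11 = 46/11.

46/11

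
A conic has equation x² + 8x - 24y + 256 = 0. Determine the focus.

(-4, 16)

Only x is squared. Complete the square in x: (x + 4)² = 24(y - 10).
Vertex (-4, 10); 4p = 24 so p = 6. Opens up.
Focus is p units from the vertex along the axis: (h, k + p).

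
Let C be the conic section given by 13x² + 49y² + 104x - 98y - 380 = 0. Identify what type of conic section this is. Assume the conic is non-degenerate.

No xy term. Coefficients of x² and y² are A = 13, C = 49.
A and C have the same sign but A ≠ C ⇒ ellipse.

ellipse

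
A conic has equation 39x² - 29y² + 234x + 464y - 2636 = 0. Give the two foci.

(-3 - 2√17, 8) and (-3 + 2√17, 8)

Rearranging, 39(x² + 6x) -29(y² - 16y) = 2636.
Completing the square gives 39(x + 3)² -29(y - 8)² = 2636 + 351 - 1856 = 1131.
Divide through by 1131 to get (x + 3)²/29 - (y - 8)²/39 = 1.
Hyperbola, center (-3, 8), transverse axis horizontal; a² = 29, b² = 39.
c² = a² + b² = 29 + 39 = 68, so c = 2√17.
Foci lie on the horizontal axis through the center: (h ± c, k).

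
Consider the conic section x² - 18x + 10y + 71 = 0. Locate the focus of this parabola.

Only x is squared. Complete the square in x: (x - 9)² = -10(y - 1).
Vertex (9, 1); 4p = -10 so p = -5/2. Opens down.
Focus is p units from the vertex along the axis: (h, k + p).

(9, -3/2)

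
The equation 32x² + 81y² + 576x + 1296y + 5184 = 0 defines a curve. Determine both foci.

32(x² + 18x) + 81(y² + 16y) = -5184
Complete the square in x and y: 32(x + 9)² + 81(y + 8)² = -5184 + 2592 + 5184 = 2592
Divide through by 2592 to get (x + 9)²/81 + (y + 8)²/32 = 1.
Ellipse, center (-9, -8), major axis horizontal; a² = 81, b² = 32.
c² = a² - b² = 81 - 32 = 49, so c = 7.
Foci lie on the horizontal axis through the center: (h ± c, k).

(-16, -8) and (-2, -8)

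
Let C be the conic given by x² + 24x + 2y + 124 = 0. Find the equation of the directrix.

y = 21/2

Only x is squared. Complete the square in x: (x + 12)² = -2(y - 10).
Vertex (-12, 10); 4p = -2 so p = -1/2. Opens down.
Directrix is the horizontal line y = k − p = 10 − (-1/2) = 21/2.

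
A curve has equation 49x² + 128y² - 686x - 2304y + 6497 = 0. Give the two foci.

(7 - √79, 9) and (7 + √79, 9)

Group the x- and y-terms: 49(x² - 14x) + 128(y² - 18y) = -6497
Completing the square gives 49(x - 7)² + 128(y - 9)² = -6497 + 2401 + 10368 = 6272.
Dividing both sides by 6272: (x - 7)²/128 + (y - 9)²/49 = 1
Ellipse, center (7, 9), major axis horizontal; a² = 128, b² = 49.
c² = a² - b² = 128 - 49 = 79, so c = √79.
Foci lie on the horizontal axis through the center: (h ± c, k).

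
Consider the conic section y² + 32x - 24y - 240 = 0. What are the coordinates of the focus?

Only y is squared. Complete the square in y: (y - 12)² = -32(x - 12).
Vertex (12, 12); 4p = -32 so p = -8. Opens left.
Focus is p units from the vertex along the axis: (h + p, k).

(4, 12)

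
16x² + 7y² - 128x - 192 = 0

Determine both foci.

Rearranging, 16(x² - 8x) + 7y² = 192.
Completing the square gives 16(x - 4)² + 7y² = 192 + 256 + 0 = 448.
Divide by 448: (x - 4)²/28 + y²/64 = 1
Ellipse, center (4, 0), major axis vertical; a² = 64, b² = 28.
c² = a² - b² = 64 - 28 = 36, so c = 6.
Foci lie on the vertical axis through the center: (h, k ± c).

(4, -6) and (4, 6)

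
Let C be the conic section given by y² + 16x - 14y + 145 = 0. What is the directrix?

Only y is squared. Complete the square in y: (y - 7)² = -16(x + 6).
Vertex (-6, 7); 4p = -16 so p = -4. Opens left.
Directrix is the vertical line x = h − p = -6 − (-4) = -2.

x = -2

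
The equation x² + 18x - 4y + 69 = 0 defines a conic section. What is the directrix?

Only x is squared. Complete the square in x: (x + 9)² = 4(y + 3).
Vertex (-9, -3); 4p = 4 so p = 1. Opens up.
Directrix is the horizontal line y = k − p = -3 − (1) = -4.

y = -4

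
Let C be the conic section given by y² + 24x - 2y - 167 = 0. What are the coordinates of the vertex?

Only y is squared. Complete the square in y: (y - 1)² = -24(x - 7).
Vertex (7, 1); 4p = -24 so p = -6. Opens left.

(7, 1)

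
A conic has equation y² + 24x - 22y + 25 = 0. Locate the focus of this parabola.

(-2, 11)

Only y is squared. Complete the square in y: (y - 11)² = -24(x - 4).
Vertex (4, 11); 4p = -24 so p = -6. Opens left.
Focus is p units from the vertex along the axis: (h + p, k).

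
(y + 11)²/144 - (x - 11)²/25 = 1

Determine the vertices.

(11, -23) and (11, 1)

Center (11, -11). The positive term is the y-term, so the transverse axis is vertical; a² = 144, b² = 25.
a = 12. Vertices at (h, k ± a).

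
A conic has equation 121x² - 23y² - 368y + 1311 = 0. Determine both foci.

(0, -20) and (0, 4)

121x² -23(y² + 16y) = -1311
Completing the square gives 121x² -23(y + 8)² = -1311 + 0 - 1472 = -2783.
Divide by -2783: (y + 8)²/121 - x²/23 = 1
Hyperbola, center (0, -8), transverse axis vertical; a² = 121, b² = 23.
c² = a² + b² = 121 + 23 = 144, so c = 12.
Foci lie on the vertical axis through the center: (h, k ± c).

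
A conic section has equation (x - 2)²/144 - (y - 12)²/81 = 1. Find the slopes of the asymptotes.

3/4 and -3/4

Center (2, 12). The positive term is the x-term, so the transverse axis is horizontal; a² = 144, b² = 81.
For a horizontal hyperbola the asymptotes have slope ±b/a.
Here that is ±9/12 = ±3/4.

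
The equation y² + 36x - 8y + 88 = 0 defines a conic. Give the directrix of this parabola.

Only y is squared. Complete the square in y: (y - 4)² = -36(x + 2).
Vertex (-2, 4); 4p = -36 so p = -9. Opens left.
Directrix is the vertical line x = h − p = -2 − (-9) = 7.

x = 7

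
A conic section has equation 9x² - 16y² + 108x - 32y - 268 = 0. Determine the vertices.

9(x² + 12x) -16(y² + 2y) = 268
Complete the square: 9(x + 6)² -16(y + 1)² = 268 + 324 - 16 = 576
Divide through by 576 to get (x + 6)²/64 - (y + 1)²/36 = 1.
Hyperbola, center (-6, -1), transverse axis horizontal; a² = 64, b² = 36.
a = 8. Vertices at (h ± a, k).

(-14, -1) and (2, -1)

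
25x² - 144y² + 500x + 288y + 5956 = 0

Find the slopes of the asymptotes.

5/12 and -5/12

25(x² + 20x) -144(y² - 2y) = -5956
25(x + 10)² -144(y - 1)² = -5956 + 2500 - 144 = -3600
Divide through by -3600 to get (y - 1)²/25 - (x + 10)²/144 = 1.
Hyperbola, center (-10, 1), transverse axis vertical; a² = 25, b² = 144.
For a vertical hyperbola the asymptotes have slope ±a/b.
Here that is ±5/12.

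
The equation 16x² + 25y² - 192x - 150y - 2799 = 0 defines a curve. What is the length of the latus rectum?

96/5

Rearranging, 16(x² - 12x) + 25(y² - 6y) = 2799.
Completing the square gives 16(x - 6)² + 25(y - 3)² = 2799 + 576 + 225 = 3600.
Divide through by 3600 to get (x - 6)²/225 + (y - 3)²/144 = 1.
Ellipse, center (6, 3), major axis horizontal; a² = 225, b² = 144.
Latus rectum length = 2b²/a = 2·144/15 = 96/5.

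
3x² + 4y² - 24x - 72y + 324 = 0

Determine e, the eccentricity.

3(x² - 8x) + 4(y² - 18y) = -324
3(x - 4)² + 4(y - 9)² = -324 + 48 + 324 = 48
Dividing both sides by 48: (x - 4)²/16 + (y - 9)²/12 = 1
Ellipse, center (4, 9), major axis horizontal; a² = 16, b² = 12.
c² = a² - b² = 4, so c = 2.
e = c/a = 2/4 = 1/2.

e = 1/2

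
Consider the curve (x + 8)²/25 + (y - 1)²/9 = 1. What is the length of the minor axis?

6

Center (-8, 1). The larger denominator 25 sits under the x-term, so the major axis is horizontal; a² = 25, b² = 9.
b² = 9 so b = 3; the minor axis has length 2b = 6.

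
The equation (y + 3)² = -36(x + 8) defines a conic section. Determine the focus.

Vertex (-8, -3); 4p = -36 so p = -9. Opens left.
Focus is p units from the vertex along the axis: (h + p, k).

(-17, -3)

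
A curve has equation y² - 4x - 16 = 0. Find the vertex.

Only y is squared. Complete the square in y: y² = 4(x + 4).
Vertex (-4, 0); 4p = 4 so p = 1. Opens right.

(-4, 0)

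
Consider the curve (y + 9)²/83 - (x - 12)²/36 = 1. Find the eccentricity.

e = √9877/83

Center (12, -9). The positive term is the y-term, so the transverse axis is vertical; a² = 83, b² = 36.
c² = a² + b² = 119, so c = √119.
e = c/a = √119/√83 = √9877/83.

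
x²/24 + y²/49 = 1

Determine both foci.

(0, -5) and (0, 5)

Center (0, 0). The larger denominator 49 sits under the y-term, so the major axis is vertical; a² = 49, b² = 24.
c² = a² - b² = 49 - 24 = 25, so c = 5.
Foci lie on the vertical axis through the center: (h, k ± c).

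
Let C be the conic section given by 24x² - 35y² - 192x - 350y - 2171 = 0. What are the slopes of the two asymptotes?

2√210/35 and -2√210/35

24(x² - 8x) -35(y² + 10y) = 2171
24(x - 4)² -35(y + 5)² = 2171 + 384 - 875 = 1680
Divide by 1680: (x - 4)²/70 - (y + 5)²/48 = 1
Hyperbola, center (4, -5), transverse axis horizontal; a² = 70, b² = 48.
For a horizontal hyperbola the asymptotes have slope ±b/a.
Here that is ±4√3/√70 = ±2√210/35.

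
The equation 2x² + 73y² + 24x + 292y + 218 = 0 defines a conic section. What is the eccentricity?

Group the x- and y-terms: 2(x² + 12x) + 73(y² + 4y) = -218
2(x + 6)² + 73(y + 2)² = -218 + 72 + 292 = 146
Divide through by 146 to get (x + 6)²/73 + (y + 2)²/2 = 1.
Ellipse, center (-6, -2), major axis horizontal; a² = 73, b² = 2.
c² = a² - b² = 71, so c = √71.
e = c/a = √71/√73 = √5183/73.

e = √5183/73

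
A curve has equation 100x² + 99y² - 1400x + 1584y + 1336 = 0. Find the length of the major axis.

20

100(x² - 14x) + 99(y² + 16y) = -1336
Completing the square gives 100(x - 7)² + 99(y + 8)² = -1336 + 4900 + 6336 = 9900.
Dividing both sides by 9900: (x - 7)²/99 + (y + 8)²/100 = 1
Ellipse, center (7, -8), major axis vertical; a² = 100, b² = 99.
a² = 100 so a = 10; the major axis has length 2a = 20.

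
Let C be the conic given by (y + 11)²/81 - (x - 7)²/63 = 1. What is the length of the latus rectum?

14

Center (7, -11). The positive term is the y-term, so the transverse axis is vertical; a² = 81, b² = 63.
Latus rectum length = 2b²/a = 2·63/9 = 14.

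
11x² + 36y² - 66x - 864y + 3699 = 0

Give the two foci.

(-7, 12) and (13, 12)

Group: 11(x² - 6x) + 36(y² - 24y) = -3699
11(x - 3)² + 36(y - 12)² = -3699 + 99 + 5184 = 1584
Divide by 1584: (x - 3)²/144 + (y - 12)²/44 = 1
Ellipse, center (3, 12), major axis horizontal; a² = 144, b² = 44.
c² = a² - b² = 144 - 44 = 100, so c = 10.
Foci lie on the horizontal axis through the center: (h ± c, k).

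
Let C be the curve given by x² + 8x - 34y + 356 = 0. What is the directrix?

Only x is squared. Complete the square in x: (x + 4)² = 34(y - 10).
Vertex (-4, 10); 4p = 34 so p = 17/2. Opens up.
Directrix is the horizontal line y = k − p = 10 − (17/2) = 3/2.

y = 3/2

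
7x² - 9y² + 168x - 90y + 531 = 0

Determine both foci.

7(x² + 24x) -9(y² + 10y) = -531
Completing the square gives 7(x + 12)² -9(y + 5)² = -531 + 1008 - 225 = 252.
Dividing both sides by 252: (x + 12)²/36 - (y + 5)²/28 = 1
Hyperbola, center (-12, -5), transverse axis horizontal; a² = 36, b² = 28.
c² = a² + b² = 36 + 28 = 64, so c = 8.
Foci lie on the horizontal axis through the center: (h ± c, k).

(-20, -5) and (-4, -5)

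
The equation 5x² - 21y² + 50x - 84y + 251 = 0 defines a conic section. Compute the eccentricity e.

e = √130/5

Collect terms: 5(x² + 10x) -21(y² + 4y) = -251
Complete the square: 5(x + 5)² -21(y + 2)² = -251 + 125 - 84 = -210
Dividing both sides by -210: (y + 2)²/10 - (x + 5)²/42 = 1
Hyperbola, center (-5, -2), transverse axis vertical; a² = 10, b² = 42.
c² = a² + b² = 52, so c = 2√13.
e = c/a = 2√13/√10 = √130/5.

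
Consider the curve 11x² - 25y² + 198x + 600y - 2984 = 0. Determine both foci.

11(x² + 18x) -25(y² - 24y) = 2984
Complete the square: 11(x + 9)² -25(y - 12)² = 2984 + 891 - 3600 = 275
Divide by 275: (x + 9)²/25 - (y - 12)²/11 = 1
Hyperbola, center (-9, 12), transverse axis horizontal; a² = 25, b² = 11.
c² = a² + b² = 25 + 11 = 36, so c = 6.
Foci lie on the horizontal axis through the center: (h ± c, k).

(-15, 12) and (-3, 12)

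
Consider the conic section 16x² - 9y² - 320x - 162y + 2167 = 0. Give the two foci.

Rearranging, 16(x² - 20x) -9(y² + 18y) = -2167.
16(x - 10)² -9(y + 9)² = -2167 + 1600 - 729 = -1296
Divide through by -1296 to get (y + 9)²/144 - (x - 10)²/81 = 1.
Hyperbola, center (10, -9), transverse axis vertical; a² = 144, b² = 81.
c² = a² + b² = 144 + 81 = 225, so c = 15.
Foci lie on the vertical axis through the center: (h, k ± c).

(10, -24) and (10, 6)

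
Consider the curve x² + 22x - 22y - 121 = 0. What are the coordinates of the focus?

(-11, -11/2)

Only x is squared. Complete the square in x: (x + 11)² = 22(y + 11).
Vertex (-11, -11); 4p = 22 so p = 11/2. Opens up.
Focus is p units from the vertex along the axis: (h, k + p).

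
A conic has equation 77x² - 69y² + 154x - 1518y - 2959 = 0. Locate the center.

(-1, -11)

Rearranging, 77(x² + 2x) -69(y² + 22y) = 2959.
77(x + 1)² -69(y + 11)² = 2959 + 77 - 8349 = -5313
Divide by -5313: (y + 11)²/77 - (x + 1)²/69 = 1
Hyperbola with center (-1, -11).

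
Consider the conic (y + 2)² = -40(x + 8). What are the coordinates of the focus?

(-18, -2)

Vertex (-8, -2); 4p = -40 so p = -10. Opens left.
Focus is p units from the vertex along the axis: (h + p, k).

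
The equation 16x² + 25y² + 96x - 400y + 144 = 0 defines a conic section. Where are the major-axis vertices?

(-13, 8) and (7, 8)

Collect terms: 16(x² + 6x) + 25(y² - 16y) = -144
Complete the square: 16(x + 3)² + 25(y - 8)² = -144 + 144 + 1600 = 1600
Divide through by 1600 to get (x + 3)²/100 + (y - 8)²/64 = 1.
Ellipse, center (-3, 8), major axis horizontal; a² = 100, b² = 64.
a = 10. Vertices at (h ± a, k).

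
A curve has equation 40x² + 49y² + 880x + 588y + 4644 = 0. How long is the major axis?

Group the x- and y-terms: 40(x² + 22x) + 49(y² + 12y) = -4644
40(x + 11)² + 49(y + 6)² = -4644 + 4840 + 1764 = 1960
Divide by 1960: (x + 11)²/49 + (y + 6)²/40 = 1
Ellipse, center (-11, -6), major axis horizontal; a² = 49, b² = 40.
a² = 49 so a = 7; the major axis has length 2a = 14.

14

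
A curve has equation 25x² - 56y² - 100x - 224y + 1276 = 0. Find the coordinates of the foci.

(2, -11) and (2, 7)

Group the x- and y-terms: 25(x² - 4x) -56(y² + 4y) = -1276
25(x - 2)² -56(y + 2)² = -1276 + 100 - 224 = -1400
Dividing both sides by -1400: (y + 2)²/25 - (x - 2)²/56 = 1
Hyperbola, center (2, -2), transverse axis vertical; a² = 25, b² = 56.
c² = a² + b² = 25 + 56 = 81, so c = 9.
Foci lie on the vertical axis through the center: (h, k ± c).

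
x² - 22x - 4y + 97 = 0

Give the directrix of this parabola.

y = -7

Only x is squared. Complete the square in x: (x - 11)² = 4(y + 6).
Vertex (11, -6); 4p = 4 so p = 1. Opens up.
Directrix is the horizontal line y = k − p = -6 − (1) = -7.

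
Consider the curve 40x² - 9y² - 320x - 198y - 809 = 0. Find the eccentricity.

e = 7/3

Collect terms: 40(x² - 8x) -9(y² + 22y) = 809
Complete the square: 40(x - 4)² -9(y + 11)² = 809 + 640 - 1089 = 360
Divide through by 360 to get (x - 4)²/9 - (y + 11)²/40 = 1.
Hyperbola, center (4, -11), transverse axis horizontal; a² = 9, b² = 40.
c² = a² + b² = 49, so c = 7.
e = c/a = 7/3.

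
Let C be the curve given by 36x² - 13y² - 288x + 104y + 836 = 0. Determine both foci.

(4, -3) and (4, 11)

Group: 36(x² - 8x) -13(y² - 8y) = -836
Complete the square in x and y: 36(x - 4)² -13(y - 4)² = -836 + 576 - 208 = -468
Divide through by -468 to get (y - 4)²/36 - (x - 4)²/13 = 1.
Hyperbola, center (4, 4), transverse axis vertical; a² = 36, b² = 13.
c² = a² + b² = 36 + 13 = 49, so c = 7.
Foci lie on the vertical axis through the center: (h, k ± c).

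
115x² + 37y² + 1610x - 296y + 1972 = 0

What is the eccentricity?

e = √8970/115

Collect terms: 115(x² + 14x) + 37(y² - 8y) = -1972
Complete the square: 115(x + 7)² + 37(y - 4)² = -1972 + 5635 + 592 = 4255
Divide through by 4255 to get (x + 7)²/37 + (y - 4)²/115 = 1.
Ellipse, center (-7, 4), major axis vertical; a² = 115, b² = 37.
c² = a² - b² = 78, so c = √78.
e = c/a = √78/√115 = √8970/115.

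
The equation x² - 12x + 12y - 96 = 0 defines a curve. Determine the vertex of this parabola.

(6, 11)

Only x is squared. Complete the square in x: (x - 6)² = -12(y - 11).
Vertex (6, 11); 4p = -12 so p = -3. Opens down.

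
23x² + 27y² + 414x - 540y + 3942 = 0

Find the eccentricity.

Group: 23(x² + 18x) + 27(y² - 20y) = -3942
23(x + 9)² + 27(y - 10)² = -3942 + 1863 + 2700 = 621
Dividing both sides by 621: (x + 9)²/27 + (y - 10)²/23 = 1
Ellipse, center (-9, 10), major axis horizontal; a² = 27, b² = 23.
c² = a² - b² = 4, so c = 2.
e = c/a = 2/3√3 = 2√3/9.

e = 2√3/9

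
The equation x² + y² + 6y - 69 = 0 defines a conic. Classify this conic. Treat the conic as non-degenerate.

circle

No xy term. Coefficients of x² and y² are A = 1, C = 1.
A = C (same sign) ⇒ circle.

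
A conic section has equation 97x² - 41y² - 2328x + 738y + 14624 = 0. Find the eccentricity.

Rearranging, 97(x² - 24x) -41(y² - 18y) = -14624.
97(x - 12)² -41(y - 9)² = -14624 + 13968 - 3321 = -3977
Dividing both sides by -3977: (y - 9)²/97 - (x - 12)²/41 = 1
Hyperbola, center (12, 9), transverse axis vertical; a² = 97, b² = 41.
c² = a² + b² = 138, so c = √138.
e = c/a = √138/√97 = √13386/97.

e = √13386/97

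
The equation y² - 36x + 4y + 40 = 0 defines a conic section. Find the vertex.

Only y is squared. Complete the square in y: (y + 2)² = 36(x - 1).
Vertex (1, -2); 4p = 36 so p = 9. Opens right.

(1, -2)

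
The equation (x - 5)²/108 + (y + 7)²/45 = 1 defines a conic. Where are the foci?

Center (5, -7). The larger denominator 108 sits under the x-term, so the major axis is horizontal; a² = 108, b² = 45.
c² = a² - b² = 108 - 45 = 63, so c = 3√7.
Foci lie on the horizontal axis through the center: (h ± c, k).

(5 - 3√7, -7) and (5 + 3√7, -7)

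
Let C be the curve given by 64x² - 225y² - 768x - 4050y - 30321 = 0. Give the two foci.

Collect terms: 64(x² - 12x) -225(y² + 18y) = 30321
Completing the square gives 64(x - 6)² -225(y + 9)² = 30321 + 2304 - 18225 = 14400.
Divide through by 14400 to get (x - 6)²/225 - (y + 9)²/64 = 1.
Hyperbola, center (6, -9), transverse axis horizontal; a² = 225, b² = 64.
c² = a² + b² = 225 + 64 = 289, so c = 17.
Foci lie on the horizontal axis through the center: (h ± c, k).

(-11, -9) and (23, -9)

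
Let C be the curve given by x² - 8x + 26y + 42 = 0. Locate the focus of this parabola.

Only x is squared. Complete the square in x: (x - 4)² = -26(y + 1).
Vertex (4, -1); 4p = -26 so p = -13/2. Opens down.
Focus is p units from the vertex along the axis: (h, k + p).

(4, -15/2)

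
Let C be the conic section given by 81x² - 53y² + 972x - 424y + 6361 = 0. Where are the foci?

(-6, -4 - √134) and (-6, -4 + √134)

Group the x- and y-terms: 81(x² + 12x) -53(y² + 8y) = -6361
Completing the square gives 81(x + 6)² -53(y + 4)² = -6361 + 2916 - 848 = -4293.
Divide by -4293: (y + 4)²/81 - (x + 6)²/53 = 1
Hyperbola, center (-6, -4), transverse axis vertical; a² = 81, b² = 53.
c² = a² + b² = 81 + 53 = 134, so c = √134.
Foci lie on the vertical axis through the center: (h, k ± c).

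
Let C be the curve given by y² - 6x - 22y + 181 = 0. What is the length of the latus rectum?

Only y is squared. Complete the square in y: (y - 11)² = 6(x - 10).
Vertex (10, 11); 4p = 6 so p = 3/2. Opens right.
Latus rectum length = |4p| = 6.

6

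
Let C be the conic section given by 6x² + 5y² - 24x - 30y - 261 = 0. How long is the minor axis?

Rearranging, 6(x² - 4x) + 5(y² - 6y) = 261.
Complete the square in x and y: 6(x - 2)² + 5(y - 3)² = 261 + 24 + 45 = 330
Divide by 330: (x - 2)²/55 + (y - 3)²/66 = 1
Ellipse, center (2, 3), major axis vertical; a² = 66, b² = 55.
b² = 55 so b = √55; the minor axis has length 2b = 2√55.

2√55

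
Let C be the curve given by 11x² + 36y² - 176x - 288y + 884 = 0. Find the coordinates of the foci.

(3, 4) and (13, 4)

Group the x- and y-terms: 11(x² - 16x) + 36(y² - 8y) = -884
11(x - 8)² + 36(y - 4)² = -884 + 704 + 576 = 396
Divide through by 396 to get (x - 8)²/36 + (y - 4)²/11 = 1.
Ellipse, center (8, 4), major axis horizontal; a² = 36, b² = 11.
c² = a² - b² = 36 - 11 = 25, so c = 5.
Foci lie on the horizontal axis through the center: (h ± c, k).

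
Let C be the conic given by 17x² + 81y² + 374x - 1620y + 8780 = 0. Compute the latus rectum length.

34/9

Collect terms: 17(x² + 22x) + 81(y² - 20y) = -8780
Completing the square gives 17(x + 11)² + 81(y - 10)² = -8780 + 2057 + 8100 = 1377.
Dividing both sides by 1377: (x + 11)²/81 + (y - 10)²/17 = 1
Ellipse, center (-11, 10), major axis horizontal; a² = 81, b² = 17.
Latus rectum length = 2b²/a = 2·17/9 = 34/9.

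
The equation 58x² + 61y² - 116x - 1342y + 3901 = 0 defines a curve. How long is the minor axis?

2√58

Collect terms: 58(x² - 2x) + 61(y² - 22y) = -3901
Complete the square in x and y: 58(x - 1)² + 61(y - 11)² = -3901 + 58 + 7381 = 3538
Dividing both sides by 3538: (x - 1)²/61 + (y - 11)²/58 = 1
Ellipse, center (1, 11), major axis horizontal; a² = 61, b² = 58.
b² = 58 so b = √58; the minor axis has length 2b = 2√58.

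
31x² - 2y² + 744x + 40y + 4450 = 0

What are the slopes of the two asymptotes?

√62/2 and -√62/2

Group: 31(x² + 24x) -2(y² - 20y) = -4450
Complete the square in x and y: 31(x + 12)² -2(y - 10)² = -4450 + 4464 - 200 = -186
Divide through by -186 to get (y - 10)²/93 - (x + 12)²/6 = 1.
Hyperbola, center (-12, 10), transverse axis vertical; a² = 93, b² = 6.
For a vertical hyperbola the asymptotes have slope ±a/b.
Here that is ±√93/√6 = ±√62/2.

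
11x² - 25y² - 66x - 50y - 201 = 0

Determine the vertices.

Group: 11(x² - 6x) -25(y² + 2y) = 201
11(x - 3)² -25(y + 1)² = 201 + 99 - 25 = 275
Dividing both sides by 275: (x - 3)²/25 - (y + 1)²/11 = 1
Hyperbola, center (3, -1), transverse axis horizontal; a² = 25, b² = 11.
a = 5. Vertices at (h ± a, k).

(-2, -1) and (8, -1)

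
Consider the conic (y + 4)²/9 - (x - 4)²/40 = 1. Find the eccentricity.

Center (4, -4). The positive term is the y-term, so the transverse axis is vertical; a² = 9, b² = 40.
c² = a² + b² = 49, so c = 7.
e = c/a = 7/3.

e = 7/3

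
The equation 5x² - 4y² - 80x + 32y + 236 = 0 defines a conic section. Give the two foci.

(5, 4) and (11, 4)

5(x² - 16x) -4(y² - 8y) = -236
Complete the square in x and y: 5(x - 8)² -4(y - 4)² = -236 + 320 - 64 = 20
Dividing both sides by 20: (x - 8)²/4 - (y - 4)²/5 = 1
Hyperbola, center (8, 4), transverse axis horizontal; a² = 4, b² = 5.
c² = a² + b² = 4 + 5 = 9, so c = 3.
Foci lie on the horizontal axis through the center: (h ± c, k).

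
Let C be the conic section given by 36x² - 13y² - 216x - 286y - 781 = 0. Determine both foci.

(3, -18) and (3, -4)

Collect terms: 36(x² - 6x) -13(y² + 22y) = 781
36(x - 3)² -13(y + 11)² = 781 + 324 - 1573 = -468
Divide through by -468 to get (y + 11)²/36 - (x - 3)²/13 = 1.
Hyperbola, center (3, -11), transverse axis vertical; a² = 36, b² = 13.
c² = a² + b² = 36 + 13 = 49, so c = 7.
Foci lie on the vertical axis through the center: (h, k ± c).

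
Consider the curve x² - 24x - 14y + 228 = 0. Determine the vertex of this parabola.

Only x is squared. Complete the square in x: (x - 12)² = 14(y - 6).
Vertex (12, 6); 4p = 14 so p = 7/2. Opens up.

(12, 6)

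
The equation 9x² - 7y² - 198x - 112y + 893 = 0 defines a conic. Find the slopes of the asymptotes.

3√7/7 and -3√7/7

Rearranging, 9(x² - 22x) -7(y² + 16y) = -893.
Completing the square gives 9(x - 11)² -7(y + 8)² = -893 + 1089 - 448 = -252.
Dividing both sides by -252: (y + 8)²/36 - (x - 11)²/28 = 1
Hyperbola, center (11, -8), transverse axis vertical; a² = 36, b² = 28.
For a vertical hyperbola the asymptotes have slope ±a/b.
Here that is ±6/2√7 = ±3√7/7.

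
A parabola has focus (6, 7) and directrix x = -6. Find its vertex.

The vertex is the midpoint between the focus and the directrix along the axis of symmetry.
Axis is horizontal (directrix is vertical). Vertex x-coordinate = (6 + (-6))/2 = 0; y-coordinate = 7.

(0, 7)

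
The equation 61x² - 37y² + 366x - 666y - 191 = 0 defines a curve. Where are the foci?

61(x² + 6x) -37(y² + 18y) = 191
Complete the square in x and y: 61(x + 3)² -37(y + 9)² = 191 + 549 - 2997 = -2257
Divide by -2257: (y + 9)²/61 - (x + 3)²/37 = 1
Hyperbola, center (-3, -9), transverse axis vertical; a² = 61, b² = 37.
c² = a² + b² = 61 + 37 = 98, so c = 7√2.
Foci lie on the vertical axis through the center: (h, k ± c).

(-3, -9 - 7√2) and (-3, -9 + 7√2)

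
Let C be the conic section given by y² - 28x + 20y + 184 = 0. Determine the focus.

(10, -10)

Only y is squared. Complete the square in y: (y + 10)² = 28(x - 3).
Vertex (3, -10); 4p = 28 so p = 7. Opens right.
Focus is p units from the vertex along the axis: (h + p, k).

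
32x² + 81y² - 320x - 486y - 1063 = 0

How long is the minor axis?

8√2

Group the x- and y-terms: 32(x² - 10x) + 81(y² - 6y) = 1063
Completing the square gives 32(x - 5)² + 81(y - 3)² = 1063 + 800 + 729 = 2592.
Divide by 2592: (x - 5)²/81 + (y - 3)²/32 = 1
Ellipse, center (5, 3), major axis horizontal; a² = 81, b² = 32.
b² = 32 so b = 4√2; the minor axis has length 2b = 8√2.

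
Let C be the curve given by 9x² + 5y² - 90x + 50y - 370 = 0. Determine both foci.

Group: 9(x² - 10x) + 5(y² + 10y) = 370
9(x - 5)² + 5(y + 5)² = 370 + 225 + 125 = 720
Divide through by 720 to get (x - 5)²/80 + (y + 5)²/144 = 1.
Ellipse, center (5, -5), major axis vertical; a² = 144, b² = 80.
c² = a² - b² = 144 - 80 = 64, so c = 8.
Foci lie on the vertical axis through the center: (h, k ± c).

(5, -13) and (5, 3)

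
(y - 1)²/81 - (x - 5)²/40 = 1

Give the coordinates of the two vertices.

Center (5, 1). The positive term is the y-term, so the transverse axis is vertical; a² = 81, b² = 40.
a = 9. Vertices at (h, k ± a).

(5, -8) and (5, 10)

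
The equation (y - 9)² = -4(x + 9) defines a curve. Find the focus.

Vertex (-9, 9); 4p = -4 so p = -1. Opens left.
Focus is p units from the vertex along the axis: (h + p, k).

(-10, 9)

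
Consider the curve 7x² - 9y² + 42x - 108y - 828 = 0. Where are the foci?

7(x² + 6x) -9(y² + 12y) = 828
7(x + 3)² -9(y + 6)² = 828 + 63 - 324 = 567
Divide by 567: (x + 3)²/81 - (y + 6)²/63 = 1
Hyperbola, center (-3, -6), transverse axis horizontal; a² = 81, b² = 63.
c² = a² + b² = 81 + 63 = 144, so c = 12.
Foci lie on the horizontal axis through the center: (h ± c, k).

(-15, -6) and (9, -6)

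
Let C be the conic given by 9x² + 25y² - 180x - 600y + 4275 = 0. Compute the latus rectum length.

18/5

Group the x- and y-terms: 9(x² - 20x) + 25(y² - 24y) = -4275
Completing the square gives 9(x - 10)² + 25(y - 12)² = -4275 + 900 + 3600 = 225.
Dividing both sides by 225: (x - 10)²/25 + (y - 12)²/9 = 1
Ellipse, center (10, 12), major axis horizontal; a² = 25, b² = 9.
Latus rectum length = 2b²/a = 2·9/5 = 18/5.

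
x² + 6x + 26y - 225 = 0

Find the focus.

Only x is squared. Complete the square in x: (x + 3)² = -26(y - 9).
Vertex (-3, 9); 4p = -26 so p = -13/2. Opens down.
Focus is p units from the vertex along the axis: (h, k + p).

(-3, 5/2)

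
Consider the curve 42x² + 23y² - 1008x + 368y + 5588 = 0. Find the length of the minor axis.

2√46

Group: 42(x² - 24x) + 23(y² + 16y) = -5588
Complete the square in x and y: 42(x - 12)² + 23(y + 8)² = -5588 + 6048 + 1472 = 1932
Divide through by 1932 to get (x - 12)²/46 + (y + 8)²/84 = 1.
Ellipse, center (12, -8), major axis vertical; a² = 84, b² = 46.
b² = 46 so b = √46; the minor axis has length 2b = 2√46.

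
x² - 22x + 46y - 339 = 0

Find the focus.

(11, -3/2)

Only x is squared. Complete the square in x: (x - 11)² = -46(y - 10).
Vertex (11, 10); 4p = -46 so p = -23/2. Opens down.
Focus is p units from the vertex along the axis: (h, k + p).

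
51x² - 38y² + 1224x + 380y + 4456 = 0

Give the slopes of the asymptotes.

√1938/38 and -√1938/38

Group the x- and y-terms: 51(x² + 24x) -38(y² - 10y) = -4456
Complete the square in x and y: 51(x + 12)² -38(y - 5)² = -4456 + 7344 - 950 = 1938
Dividing both sides by 1938: (x + 12)²/38 - (y - 5)²/51 = 1
Hyperbola, center (-12, 5), transverse axis horizontal; a² = 38, b² = 51.
For a horizontal hyperbola the asymptotes have slope ±b/a.
Here that is ±√51/√38 = ±√1938/38.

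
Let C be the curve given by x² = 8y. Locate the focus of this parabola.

(0, 2)

Vertex (0, 0); 4p = 8 so p = 2. Opens up.
Focus is p units from the vertex along the axis: (h, k + p).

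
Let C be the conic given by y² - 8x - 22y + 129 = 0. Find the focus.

Only y is squared. Complete the square in y: (y - 11)² = 8(x - 1).
Vertex (1, 11); 4p = 8 so p = 2. Opens right.
Focus is p units from the vertex along the axis: (h + p, k).

(3, 11)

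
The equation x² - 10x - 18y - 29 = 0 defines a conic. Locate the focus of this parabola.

Only x is squared. Complete the square in x: (x - 5)² = 18(y + 3).
Vertex (5, -3); 4p = 18 so p = 9/2. Opens up.
Focus is p units from the vertex along the axis: (h, k + p).

(5, 3/2)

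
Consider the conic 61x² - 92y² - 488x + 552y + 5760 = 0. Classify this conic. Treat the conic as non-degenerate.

No xy term. Coefficients of x² and y² are A = 61, C = -92.
A and C have opposite signs ⇒ hyperbola.

hyperbola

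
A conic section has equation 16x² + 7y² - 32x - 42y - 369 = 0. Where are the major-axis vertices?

Collect terms: 16(x² - 2x) + 7(y² - 6y) = 369
Complete the square: 16(x - 1)² + 7(y - 3)² = 369 + 16 + 63 = 448
Divide by 448: (x - 1)²/28 + (y - 3)²/64 = 1
Ellipse, center (1, 3), major axis vertical; a² = 64, b² = 28.
a = 8. Vertices at (h, k ± a).

(1, -5) and (1, 11)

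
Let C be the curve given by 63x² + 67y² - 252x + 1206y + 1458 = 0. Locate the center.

63(x² - 4x) + 67(y² + 18y) = -1458
Complete the square in x and y: 63(x - 2)² + 67(y + 9)² = -1458 + 252 + 5427 = 4221
Divide through by 4221 to get (x - 2)²/67 + (y + 9)²/63 = 1.
Ellipse with center (2, -9).

(2, -9)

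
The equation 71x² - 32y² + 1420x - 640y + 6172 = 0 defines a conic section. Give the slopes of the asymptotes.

Group: 71(x² + 20x) -32(y² + 20y) = -6172
Complete the square in x and y: 71(x + 10)² -32(y + 10)² = -6172 + 7100 - 3200 = -2272
Divide through by -2272 to get (y + 10)²/71 - (x + 10)²/32 = 1.
Hyperbola, center (-10, -10), transverse axis vertical; a² = 71, b² = 32.
For a vertical hyperbola the asymptotes have slope ±a/b.
Here that is ±√71/4√2 = ±√142/8.

√142/8 and -√142/8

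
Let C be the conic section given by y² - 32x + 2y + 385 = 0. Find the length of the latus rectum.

Only y is squared. Complete the square in y: (y + 1)² = 32(x - 12).
Vertex (12, -1); 4p = 32 so p = 8. Opens right.
Latus rectum length = |4p| = 32.

32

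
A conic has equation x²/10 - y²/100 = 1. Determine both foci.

(0 - √110, 0) and (0 + √110, 0)

Center (0, 0). The positive term is the x-term, so the transverse axis is horizontal; a² = 10, b² = 100.
c² = a² + b² = 10 + 100 = 110, so c = √110.
Foci lie on the horizontal axis through the center: (h ± c, k).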